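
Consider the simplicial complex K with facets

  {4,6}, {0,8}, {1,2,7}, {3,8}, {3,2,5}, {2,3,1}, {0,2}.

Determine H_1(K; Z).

H_1 ≅ Z.

K has 9 vertices, 11 edges, 3 triangles.
rank ∂_1 = 7, rank ∂_2 = 3 ⇒ b_1 = 11 − 7 − 3 = 1; all invariant factors of ∂_2 are 1 so no torsion. So H_1 = Z.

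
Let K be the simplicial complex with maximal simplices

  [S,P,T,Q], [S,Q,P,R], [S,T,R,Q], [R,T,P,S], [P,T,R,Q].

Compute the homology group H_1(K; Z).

H_1 ≅ 0.

Order the vertices as P < Q < R < S < T. Listing each simplex with vertices in this order, K has dimension 3 with simplices:

  0-simplices (5): P, Q, R, S, T
  1-simplices (10): PQ, PR, PS, PT, QR, QS, QT, RS, RT, ST
  2-simplices (10): PQR, PQS, PQT, PRS, PRT, PST, QRS, QRT, QST, RST
  3-simplices (5): PQRS, PQRT, PQST, PRST, QRST

so the chain groups are C_0 ≅ Z^5, C_1 ≅ Z^10, C_2 ≅ Z^10, C_3 ≅ Z^5.

The boundary map ∂_1: C_1 → C_0 is given by ∂[p,q] = [q] − [p]. For instance
  ∂RT = T − R.
As a 5×10 matrix over Z this has rank 4, with invariant factors (1,1,1,1).

Boundary ∂_2: C_2 → C_1 maps a triangle to the signed sum of its edges. For instance
  ∂QRS = RS − QS + QR,
  ∂PRT = RT − PT + PR.
This gives a 10×10 integer matrix of rank 6; reducing to Smith normal form yields diagonal entries (1,1,1,1,1,1).

Boundary ∂_3: C_3 → C_2 sends each 3-simplex σ to the alternating sum Σ_i (−1)^i (σ with its i-th vertex removed). For instance
  ∂PRST = RST − PST + PRT − PRS,
  ∂QRST = RST − QST + QRT − QRS.
This gives a 10×5 integer matrix of rank 4; reducing to Smith normal form yields diagonal entries (1,1,1,1).

Computing H_k = (kernel of ∂_k) / (image of ∂_{k+1}):

  H_1: rank ker ∂_1 − rank ∂_2 = (10 − 4) − 6 = 0, and the invariant factors of ∂_2 are all 1, so H_1 = 0.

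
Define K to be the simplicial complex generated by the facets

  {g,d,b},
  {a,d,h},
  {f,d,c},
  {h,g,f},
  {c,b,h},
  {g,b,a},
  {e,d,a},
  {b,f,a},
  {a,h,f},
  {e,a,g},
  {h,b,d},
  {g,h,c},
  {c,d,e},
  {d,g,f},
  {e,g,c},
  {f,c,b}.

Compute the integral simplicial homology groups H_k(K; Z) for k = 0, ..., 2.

H_0 ≅ Z,  H_1 ≅ Z^2,  H_2 ≅ Z.

Fix the vertex order a < b < c < d < e < f < g < h and write every simplex with vertices in increasing order. Then dim K = 2 and the simplices of K are:

  0-simplices (8): a, b, c, d, e, f, g, h
  1-simplices (24): ab, ad, ae, af, ag, ah, bc, bd, bf, bg, bh, cd, ce, cf, cg, ch, de, df, dg, dh, eg, fg, fh, gh
  2-simplices (16): abf, abg, ade, adh, aeg, afh, bcf, bch, bdg, bdh, cde, cdf, ceg, cgh, dfg, fgh

so the chain groups are C_0 ≅ Z^8, C_1 ≅ Z^24, C_2 ≅ Z^16.

The boundary map ∂_1: C_1 → C_0 maps an edge to its endpoints' difference, ∂[p,q] = q − p.
As a 8×24 matrix over Z this has rank 7, with invariant factors (1,1,1,1,1,1,1).

Boundary ∂_2: C_2 → C_1 maps a triangle to the signed sum of its edges. For instance
  ∂aeg = eg − ag + ae,
  ∂afh = fh − ah + af.
This gives a 24×16 integer matrix of rank 15; reducing to Smith normal form yields diagonal entries (1,1,1,1,1,1,1,1,1,1,1,1,1,1,1).

Reading off H_k = ker ∂_k / im ∂_{k+1}:

  H_0: rank C_0 − rank ∂_1 = 8 − 7 = 1, and the invariant factors of ∂_1 are all 1, so H_0 = Z.
  H_1: rank ker ∂_1 − rank ∂_2 = (24 − 7) − 15 = 2, and the invariant factors of ∂_2 are all 1, so H_1 = Z^2.
  H_2: rank ker ∂_2 − rank ∂_3 = (16 − 15) − 0 = 1, and there is no ∂_3, so H_2 = Z.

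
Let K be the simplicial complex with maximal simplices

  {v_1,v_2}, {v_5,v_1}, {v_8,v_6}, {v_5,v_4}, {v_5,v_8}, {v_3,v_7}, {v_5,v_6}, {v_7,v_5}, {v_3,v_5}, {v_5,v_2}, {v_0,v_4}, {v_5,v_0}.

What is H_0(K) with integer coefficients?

Take the total order v_0 < v_1 < v_2 < v_3 < v_4 < v_5 < v_6 < v_7 < v_8 on the vertex set. Then K (dimension 1) consists of the simplices:

  0-simplices (9): [v_0], [v_1], [v_2], [v_3], [v_4], [v_5], [v_6], [v_7], [v_8]
  1-simplices (12): [v_0,v_4], [v_0,v_5], [v_1,v_2], [v_1,v_5], [v_2,v_5], [v_3,v_5], [v_3,v_7], [v_4,v_5], [v_5,v_6], [v_5,v_7], [v_5,v_8], [v_6,v_8]

giving chain groups C_0 ≅ Z^9, C_1 ≅ Z^12.

Boundary ∂_1: C_1 → C_0 maps an edge to its endpoints' difference, ∂[p,q] = q − p. For instance
  ∂[v_3,v_5] = [v_5] − [v_3].
The 9×12 boundary matrix has rank 8 and Smith normal form diag(1,1,1,1,1,1,1,1).

Computing H_k = (kernel of ∂_k) / (image of ∂_{k+1}):

  H_0: rank C_0 − rank ∂_1 = 9 − 8 = 1, and the invariant factors of ∂_1 are all 1, so H_0 = Z.

H_0 ≅ Z.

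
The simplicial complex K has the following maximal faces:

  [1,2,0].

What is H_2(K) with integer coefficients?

We work with the vertex ordering 0 < 1 < 2. The simplices of K, each written with vertices in increasing order, are:

  0-simplices (3): [0], [1], [2]
  1-simplices (3): [0,1], [0,2], [1,2]
  2-simplices (1): [0,1,2]

giving chain groups C_0 ≅ Z^3, C_1 ≅ Z^3, C_2 ≅ Z^1.

The boundary map ∂_1: C_1 → C_0 maps an edge to its endpoints' difference, ∂[p,q] = q − p. For instance
  ∂[0,1] = [1] − [0].
The 3×3 boundary matrix has rank 2 and Smith normal form diag(1,1).

The boundary map ∂_2: C_2 → C_1 maps a triangle to the signed sum of its edges. For instance
  ∂[0,1,2] = [1,2] − [0,2] + [0,1].
The resulting 3×1 matrix has rank 1, and its Smith normal form has invariant factors (1).

From H_k ≅ ker(∂_k) / im(∂_{k+1}) we obtain:

  H_2: rank ker ∂_2 − rank ∂_3 = (1 − 1) − 0 = 0, and there is no ∂_3, so H_2 ≅ 0.

(K is a triangulation of the 2-simplex.)

H_2 ≅ 0.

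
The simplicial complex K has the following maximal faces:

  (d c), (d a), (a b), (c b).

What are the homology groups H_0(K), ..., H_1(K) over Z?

Fix the vertex order a < b < c < d and write every simplex with vertices in increasing order. Then dim K = 1 and the simplices of K are:

  0-simplices (4): a, b, c, d
  1-simplices (4): ab, ad, bc, cd

giving chain groups C_0 ≅ Z^4, C_1 ≅ Z^4.

The boundary map ∂_1: C_1 → C_0 maps an edge to its endpoints' difference, ∂[p,q] = q − p. For instance
  ∂ab = b − a.
As a 4×4 matrix over Z this has rank 3, with invariant factors (1,1,1).

From H_k ≅ ker(∂_k) / im(∂_{k+1}) we obtain:

  H_0: rank C_0 − rank ∂_1 = 4 − 3 = 1, and the invariant factors of ∂_1 are all 1, so H_0 ≅ Z.
  H_1: rank ker ∂_1 − rank ∂_2 = (4 − 3) − 0 = 1, and there is no ∂_2, so H_1 ≅ Z.

As a check, the Euler characteristic is 4 − 4 = 0, which agrees with 1 − 1 = 0.
(K is a triangulation of the circle S^1.)

H_0 = Z,  H_1 = Z.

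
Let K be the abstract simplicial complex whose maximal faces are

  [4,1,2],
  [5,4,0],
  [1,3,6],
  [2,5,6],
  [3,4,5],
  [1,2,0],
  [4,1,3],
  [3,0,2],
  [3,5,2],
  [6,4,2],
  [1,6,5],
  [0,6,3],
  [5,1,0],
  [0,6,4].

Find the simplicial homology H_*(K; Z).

Take the total order 0 < 1 < 2 < 3 < 4 < 5 < 6 on the vertex set. Then K (dimension 2) consists of the simplices:

  0-simplices (7): [0], [1], [2], [3], [4], [5], [6]
  1-simplices (21): [0,1], [0,2], [0,3], [0,4], [0,5], [0,6], [1,2], [1,3], [1,4], [1,5], [1,6], [2,3], [2,4], [2,5], [2,6], [3,4], [3,5], [3,6], [4,5], [4,6], [5,6]
  2-simplices (14): [0,1,2], [0,1,5], [0,2,3], [0,3,6], [0,4,5], [0,4,6], [1,2,4], [1,3,4], [1,3,6], [1,5,6], [2,3,5], [2,4,6], [2,5,6], [3,4,5]

so the chain groups are C_0 ≅ Z^7, C_1 ≅ Z^21, C_2 ≅ Z^14.

The boundary map ∂_1: C_1 → C_0 is given by ∂[p,q] = [q] − [p]. For instance
  ∂[0,5] = [5] − [0].
The 7×21 boundary matrix has rank 6 and Smith normal form diag(1,1,1,1,1,1).

∂_2: C_2 → C_1 maps a triangle to the signed sum of its edges. For instance
  ∂[2,5,6] = [5,6] − [2,6] + [2,5],
  ∂[2,4,6] = [4,6] − [2,6] + [2,4].
As a 21×14 matrix over Z this has rank 13, with invariant factors (1,1,1,1,1,1,1,1,1,1,1,1,1).

From H_k ≅ ker(∂_k) / im(∂_{k+1}) we obtain:

  H_0: rank C_0 − rank ∂_1 = 7 − 6 = 1, and the invariant factors of ∂_1 are all 1, so H_0 = Z.
  H_1: rank ker ∂_1 − rank ∂_2 = (21 − 6) − 13 = 2, and the invariant factors of ∂_2 are all 1, so H_1 = Z^2.
  H_2: rank ker ∂_2 − rank ∂_3 = (14 − 13) − 0 = 1, and there is no ∂_3, so H_2 = Z.

As a check, the Euler characteristic is 7 − 21 + 14 = 0, which agrees with 1 − 2 + 1 = 0.

H_0 ≅ Z,  H_1 ≅ Z^2,  H_2 ≅ Z.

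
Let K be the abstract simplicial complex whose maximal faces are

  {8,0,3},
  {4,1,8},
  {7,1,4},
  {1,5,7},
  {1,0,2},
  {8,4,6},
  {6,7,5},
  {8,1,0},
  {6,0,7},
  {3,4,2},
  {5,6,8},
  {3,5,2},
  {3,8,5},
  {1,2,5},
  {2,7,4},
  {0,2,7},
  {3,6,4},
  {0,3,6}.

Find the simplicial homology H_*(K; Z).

Take the total order 0 < 1 < 2 < 3 < 4 < 5 < 6 < 7 < 8 on the vertex set. Then K (dimension 2) consists of the simplices:

  0-simplices (9): [0], [1], [2], [3], [4], [5], [6], [7], [8]
  1-simplices (27): (27 of them)
  2-simplices (18): [0,1,2], [0,1,8], [0,2,7], [0,3,6], [0,3,8], [0,6,7], [1,2,5], [1,4,7], [1,4,8], [1,5,7], [2,3,4], [2,3,5], [2,4,7], [3,4,6], [3,5,8], [4,6,8], [5,6,7], [5,6,8]

giving chain groups C_0 ≅ Z^9, C_1 ≅ Z^27, C_2 ≅ Z^18.

∂_1: C_1 → C_0 sends each edge [p,q] (with p < q) to q − p. For instance
  ∂[5,7] = [7] − [5].
The 9×27 boundary matrix has rank 8 and Smith normal form diag(1,1,1,1,1,1,1,1).

∂_2: C_2 → C_1 maps a triangle to the signed sum of its edges. For instance
  ∂[0,1,8] = [1,8] − [0,8] + [0,1],
  ∂[0,1,2] = [1,2] − [0,2] + [0,1].
The 27×18 boundary matrix has rank 18 and Smith normal form diag(1,1,1,1,1,1,1,1,1,1,1,1,1,1,1,1,1,2).

Reading off H_k = ker ∂_k / im ∂_{k+1}:

  H_0: rank C_0 − rank ∂_1 = 9 − 8 = 1, and the invariant factors of ∂_1 are all 1, so H_0 = Z.
  H_1: rank ker ∂_1 − rank ∂_2 = (27 − 8) − 18 = 1, and ∂_2 has invariant factor 2 > 1, so H_1 = Z ⊕ Z/2.
  H_2: rank ker ∂_2 − rank ∂_3 = (18 − 18) − 0 = 0, and there is no ∂_3, so H_2 = 0.

H_0 ≅ Z,  H_1 ≅ Z ⊕ Z/2,  H_2 = 0.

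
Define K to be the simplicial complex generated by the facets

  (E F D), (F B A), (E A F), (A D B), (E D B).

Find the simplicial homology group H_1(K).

H_1 = Z.

We work with the vertex ordering A < B < D < E < F. The simplices of K, each written with vertices in increasing order, are:

  0-simplices (5): A, B, D, E, F
  1-simplices (10): AB, AD, AE, AF, BD, BE, BF, DE, DF, EF
  2-simplices (5): ABD, ABF, AEF, BDE, DEF

so the chain groups are C_0 ≅ Z^5, C_1 ≅ Z^10, C_2 ≅ Z^5.

∂_1: C_1 → C_0 is given by ∂[p,q] = [q] − [p]. For instance
  ∂BD = D − B.
As a 5×10 matrix over Z this has rank 4, with invariant factors (1,1,1,1).

The boundary map ∂_2: C_2 → C_1 sends each 2-simplex [p,q,r] to [q,r] − [p,r] + [p,q]. For instance
  ∂AEF = EF − AF + AE,
  ∂ABD = BD − AD + AB.
The 10×5 boundary matrix has rank 5 and Smith normal form diag(1,1,1,1,1).

Now H_k = ker ∂_k / im ∂_{k+1}, so:

  H_1: rank ker ∂_1 − rank ∂_2 = (10 − 4) − 5 = 1, and the invariant factors of ∂_2 are all 1, so H_1 ≅ Z.

(K is a triangulation of the Möbius band.)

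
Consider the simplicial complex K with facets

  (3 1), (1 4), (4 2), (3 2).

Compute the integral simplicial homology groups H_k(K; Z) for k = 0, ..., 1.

Fix the vertex order 1 < 2 < 3 < 4 and write every simplex with vertices in increasing order. Then dim K = 1 and the simplices of K are:

  0-simplices (4): [1], [2], [3], [4]
  1-simplices (4): [1,3], [1,4], [2,3], [2,4]

giving chain groups C_0 ≅ Z^4, C_1 ≅ Z^4.

The boundary map ∂_1: C_1 → C_0 maps an edge to its endpoints' difference, ∂[p,q] = q − p. For instance
  ∂[2,3] = [3] − [2].
The resulting 4×4 matrix has rank 3, and its Smith normal form has invariant factors (1,1,1).

Reading off H_k = ker ∂_k / im ∂_{k+1}:

  H_0: rank C_0 − rank ∂_1 = 4 − 3 = 1, and the invariant factors of ∂_1 are all 1, so H_0 ≅ Z.
  H_1: rank ker ∂_1 − rank ∂_2 = (4 − 3) − 0 = 1, and there is no ∂_2, so H_1 ≅ Z.

As a check, the Euler characteristic is 4 − 4 = 0, which agrees with 1 − 1 = 0.
(K is a triangulation of the circle S^1.)

H_0 = Z,  H_1 = Z.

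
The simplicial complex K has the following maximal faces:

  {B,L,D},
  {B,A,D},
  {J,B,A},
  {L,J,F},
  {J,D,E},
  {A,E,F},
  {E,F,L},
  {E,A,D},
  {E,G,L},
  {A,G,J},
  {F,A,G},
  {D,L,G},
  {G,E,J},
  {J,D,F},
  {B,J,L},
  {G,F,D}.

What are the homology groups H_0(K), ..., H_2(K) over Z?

H_0 ≅ Z,  H_1 ≅ Z^2,  H_2 ≅ Z.

Order the vertices as A < B < D < E < F < G < J < L. Listing each simplex with vertices in this order, K has dimension 2 with simplices:

  0-simplices (8): A, B, D, E, F, G, J, L
  1-simplices (24): AB, AD, AE, AF, AG, AJ, BD, BJ, BL, DE, DF, DG, DJ, DL, EF, EG, EJ, EL, FG, FJ, FL, GJ, GL, JL
  2-simplices (16): ABD, ABJ, ADE, AEF, AFG, AGJ, BDL, BJL, DEJ, DFG, DFJ, DGL, EFL, EGJ, EGL, FJL

giving chain groups C_0 ≅ Z^8, C_1 ≅ Z^24, C_2 ≅ Z^16.

The boundary map ∂_1: C_1 → C_0 maps an edge to its endpoints' difference, ∂[p,q] = q − p. For instance
  ∂EL = L − E.
The 8×24 boundary matrix has rank 7 and Smith normal form diag(1,1,1,1,1,1,1).

The boundary map ∂_2: C_2 → C_1 maps a triangle to the signed sum of its edges. For instance
  ∂ABD = BD − AD + AB,
  ∂AFG = FG − AG + AF.
As a 24×16 matrix over Z this has rank 15, with invariant factors (1,1,1,1,1,1,1,1,1,1,1,1,1,1,1).

Reading off H_k = ker ∂_k / im ∂_{k+1}:

  H_0: rank C_0 − rank ∂_1 = 8 − 7 = 1, and the invariant factors of ∂_1 are all 1, so H_0 ≅ Z.
  H_1: rank ker ∂_1 − rank ∂_2 = (24 − 7) − 15 = 2, and the invariant factors of ∂_2 are all 1, so H_1 ≅ Z^2.
  H_2: rank ker ∂_2 − rank ∂_3 = (16 − 15) − 0 = 1, and there is no ∂_3, so H_2 ≅ Z.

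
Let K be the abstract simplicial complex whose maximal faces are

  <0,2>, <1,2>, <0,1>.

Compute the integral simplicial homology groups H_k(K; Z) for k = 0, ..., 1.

K has 3 vertices, 3 edges.
rank ∂_0 = 0, rank ∂_1 = 2 ⇒ b_0 = 3 − 0 − 2 = 1; all invariant factors of ∂_1 are 1 so no torsion. So H_0 ≅ Z.
rank ∂_1 = 2, rank ∂_2 = 0 ⇒ b_1 = 3 − 2 − 0 = 1. So H_1 ≅ Z.

H_0 ≅ Z,  H_1 ≅ Z.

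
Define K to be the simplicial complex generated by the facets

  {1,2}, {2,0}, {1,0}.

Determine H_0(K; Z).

H_0 = Z.

Order the vertices as 0 < 1 < 2. Listing each simplex with vertices in this order, K has dimension 1 with simplices:

  0-simplices (3): [0], [1], [2]
  1-simplices (3): [0,1], [0,2], [1,2]

Hence C_0 ≅ Z^3, C_1 ≅ Z^3.

Boundary ∂_1: C_1 → C_0 sends each edge [p,q] (with p < q) to q − p. For instance
  ∂[0,2] = [2] − [0].
The resulting 3×3 matrix has rank 2, and its Smith normal form has invariant factors (1,1).

Computing H_k = (kernel of ∂_k) / (image of ∂_{k+1}):

  H_0: rank C_0 − rank ∂_1 = 3 − 2 = 1, and the invariant factors of ∂_1 are all 1, so H_0 = Z.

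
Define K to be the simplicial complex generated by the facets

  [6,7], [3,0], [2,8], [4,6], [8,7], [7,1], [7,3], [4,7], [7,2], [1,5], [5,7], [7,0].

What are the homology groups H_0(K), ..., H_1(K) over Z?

Fix the vertex order 0 < 1 < 2 < 3 < 4 < 5 < 6 < 7 < 8 and write every simplex with vertices in increasing order. Then dim K = 1 and the simplices of K are:

  0-simplices (9): [0], [1], [2], [3], [4], [5], [6], [7], [8]
  1-simplices (12): [0,3], [0,7], [1,5], [1,7], [2,7], [2,8], [3,7], [4,6], [4,7], [5,7], [6,7], [7,8]

Hence C_0 ≅ Z^9, C_1 ≅ Z^12.

Boundary ∂_1: C_1 → C_0 maps an edge to its endpoints' difference, ∂[p,q] = q − p. For instance
  ∂[0,3] = [3] − [0].
The resulting 9×12 matrix has rank 8, and its Smith normal form has invariant factors (1,1,1,1,1,1,1,1).

From H_k ≅ ker(∂_k) / im(∂_{k+1}) we obtain:

  H_0: rank C_0 − rank ∂_1 = 9 − 8 = 1, and the invariant factors of ∂_1 are all 1, so H_0 = Z.
  H_1: rank ker ∂_1 − rank ∂_2 = (12 − 8) − 0 = 4, and there is no ∂_2, so H_1 = Z^4.

As a check, the Euler characteristic is 9 − 12 = -3, which agrees with 1 − 4 = -3.

H_0 ≅ Z,  H_1 ≅ Z^4.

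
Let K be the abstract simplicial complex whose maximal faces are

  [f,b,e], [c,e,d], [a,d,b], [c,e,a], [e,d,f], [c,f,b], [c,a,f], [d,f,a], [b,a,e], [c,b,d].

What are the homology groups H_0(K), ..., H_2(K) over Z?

Take the total order a < b < c < d < e < f on the vertex set. Then K (dimension 2) consists of the simplices:

  0-simplices (6): a, b, c, d, e, f
  1-simplices (15): ab, ac, ad, ae, af, bc, bd, be, bf, cd, ce, cf, de, df, ef
  2-simplices (10): abd, abe, ace, acf, adf, bcd, bcf, bef, cde, def

so the chain groups are C_0 ≅ Z^6, C_1 ≅ Z^15, C_2 ≅ Z^10.

Boundary ∂_1: C_1 → C_0 is given by ∂[p,q] = [q] − [p]. For instance
  ∂bf = f − b.
This gives a 6×15 integer matrix of rank 5; reducing to Smith normal form yields diagonal entries (1,1,1,1,1).

Boundary ∂_2: C_2 → C_1 sends each 2-simplex [p,q,r] to [q,r] − [p,r] + [p,q]. For instance
  ∂bef = ef − bf + be,
  ∂ace = ce − ae + ac.
The 15×10 boundary matrix has rank 10 and Smith normal form diag(1,1,1,1,1,1,1,1,1,2).

Computing H_k = (kernel of ∂_k) / (image of ∂_{k+1}):

  H_0: rank C_0 − rank ∂_1 = 6 − 5 = 1, and the invariant factors of ∂_1 are all 1, so H_0 = Z.
  H_1: rank ker ∂_1 − rank ∂_2 = (15 − 5) − 10 = 0, and ∂_2 has invariant factor 2 > 1, so H_1 = Z/2Z.
  H_2: rank ker ∂_2 − rank ∂_3 = (10 − 10) − 0 = 0, and there is no ∂_3, so H_2 = 0.

(K is a triangulation of the real projective plane RP^2.)

H_0 = Z,  H_1 = Z/2Z,  H_2 = 0.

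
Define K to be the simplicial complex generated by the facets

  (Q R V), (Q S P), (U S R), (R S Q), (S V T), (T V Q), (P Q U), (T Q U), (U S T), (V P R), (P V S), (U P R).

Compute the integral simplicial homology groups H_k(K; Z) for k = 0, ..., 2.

Take the total order P < Q < R < S < T < U < V on the vertex set. Then K (dimension 2) consists of the simplices:

  0-simplices (7): P, Q, R, S, T, U, V
  1-simplices (18): PQ, PR, PS, PU, PV, QR, QS, QT, QU, QV, RS, RU, RV, ST, SU, SV, TU, TV
  2-simplices (12): PQS, PQU, PRU, PRV, PSV, QRS, QRV, QTU, QTV, RSU, STU, STV

so the chain groups are C_0 ≅ Z^7, C_1 ≅ Z^18, C_2 ≅ Z^12.

The boundary map ∂_1: C_1 → C_0 maps an edge to its endpoints' difference, ∂[p,q] = q − p.
As a 7×18 matrix over Z this has rank 6, with invariant factors (1,1,1,1,1,1).

The boundary map ∂_2: C_2 → C_1 sends each 2-simplex [p,q,r] to [q,r] − [p,r] + [p,q]. For instance
  ∂PRU = RU − PU + PR,
  ∂QTU = TU − QU + QT.
The resulting 18×12 matrix has rank 12, and its Smith normal form has invariant factors (1,1,1,1,1,1,1,1,1,1,1,2).

From H_k ≅ ker(∂_k) / im(∂_{k+1}) we obtain:

  H_0: rank C_0 − rank ∂_1 = 7 − 6 = 1, and the invariant factors of ∂_1 are all 1, so H_0 = Z.
  H_1: rank ker ∂_1 − rank ∂_2 = (18 − 6) − 12 = 0, and ∂_2 has invariant factor 2 > 1, so H_1 = Z/2Z.
  H_2: rank ker ∂_2 − rank ∂_3 = (12 − 12) − 0 = 0, and there is no ∂_3, so H_2 = 0.

H_0 ≅ Z,  H_1 ≅ Z/2Z,  H_2 = 0.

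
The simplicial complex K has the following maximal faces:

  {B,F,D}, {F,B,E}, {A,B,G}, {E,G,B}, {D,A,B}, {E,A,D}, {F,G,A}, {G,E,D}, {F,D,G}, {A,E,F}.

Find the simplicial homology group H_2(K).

We work with the vertex ordering A < B < D < E < F < G. The simplices of K, each written with vertices in increasing order, are:

  0-simplices (6): A, B, D, E, F, G
  1-simplices (15): AB, AD, AE, AF, AG, BD, BE, BF, BG, DE, DF, DG, EF, EG, FG
  2-simplices (10): ABD, ABG, ADE, AEF, AFG, BDF, BEF, BEG, DEG, DFG

so the chain groups are C_0 ≅ Z^6, C_1 ≅ Z^15, C_2 ≅ Z^10.

The boundary map ∂_1: C_1 → C_0 sends each edge [p,q] (with p < q) to q − p. For instance
  ∂EG = G − E.
The resulting 6×15 matrix has rank 5, and its Smith normal form has invariant factors (1,1,1,1,1).

Boundary ∂_2: C_2 → C_1 acts by ∂[p,q,r] = [q,r] − [p,r] + [p,q]. For instance
  ∂DFG = FG − DG + DF,
  ∂DEG = EG − DG + DE.
The resulting 15×10 matrix has rank 10, and its Smith normal form has invariant factors (1,1,1,1,1,1,1,1,1,2).

Computing H_k = (kernel of ∂_k) / (image of ∂_{k+1}):

  H_2: rank ker ∂_2 − rank ∂_3 = (10 − 10) − 0 = 0, and there is no ∂_3, so H_2 = 0.

H_2 = 0.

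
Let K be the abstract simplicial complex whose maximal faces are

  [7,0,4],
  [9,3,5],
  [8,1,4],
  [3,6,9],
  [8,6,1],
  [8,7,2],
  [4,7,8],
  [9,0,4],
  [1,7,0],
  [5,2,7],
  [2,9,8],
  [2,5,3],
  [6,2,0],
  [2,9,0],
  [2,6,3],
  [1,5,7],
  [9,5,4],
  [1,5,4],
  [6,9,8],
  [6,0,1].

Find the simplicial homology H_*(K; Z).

Order the vertices as 0 < 1 < 2 < 3 < 4 < 5 < 6 < 7 < 8 < 9. Listing each simplex with vertices in this order, K has dimension 2 with simplices:

  0-simplices (10): [0], [1], [2], [3], [4], [5], [6], [7], [8], [9]
  1-simplices (30): (30 of them)
  2-simplices (20): (20 of them)

giving chain groups C_0 ≅ Z^10, C_1 ≅ Z^30, C_2 ≅ Z^20.

∂_1: C_1 → C_0 is given by ∂[p,q] = [q] − [p].
As a 10×30 matrix over Z this has rank 9, with invariant factors (1,1,1,1,1,1,1,1,1).

The boundary map ∂_2: C_2 → C_1 maps a triangle to the signed sum of its edges. For instance
  ∂[2,3,6] = [3,6] − [2,6] + [2,3],
  ∂[0,1,7] = [1,7] − [0,7] + [0,1].
The resulting 30×20 matrix has rank 20, and its Smith normal form has invariant factors (1,1,1,1,1,1,1,1,1,1,1,1,1,1,1,1,1,1,1,2).

Reading off H_k = ker ∂_k / im ∂_{k+1}:

  H_0: rank C_0 − rank ∂_1 = 10 − 9 = 1, and the invariant factors of ∂_1 are all 1, so H_0 ≅ Z.
  H_1: rank ker ∂_1 − rank ∂_2 = (30 − 9) − 20 = 1, and ∂_2 has invariant factor 2 > 1, so H_1 ≅ Z × Z/2.
  H_2: rank ker ∂_2 − rank ∂_3 = (20 − 20) − 0 = 0, and there is no ∂_3, so H_2 ≅ 0.

(K is a triangulation of the Klein bottle.)

H_0 ≅ Z,  H_1 ≅ Z × Z/2,  H_2 = 0.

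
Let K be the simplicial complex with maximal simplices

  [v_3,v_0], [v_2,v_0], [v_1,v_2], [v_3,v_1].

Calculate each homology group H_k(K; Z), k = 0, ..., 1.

H_0 = Z,  H_1 = Z.

K has 4 vertices, 4 edges.
rank ∂_0 = 0, rank ∂_1 = 3 ⇒ b_0 = 4 − 0 − 3 = 1; all invariant factors of ∂_1 are 1 so no torsion. So H_0 ≅ Z.
rank ∂_1 = 3, rank ∂_2 = 0 ⇒ b_1 = 4 − 3 − 0 = 1. So H_1 ≅ Z.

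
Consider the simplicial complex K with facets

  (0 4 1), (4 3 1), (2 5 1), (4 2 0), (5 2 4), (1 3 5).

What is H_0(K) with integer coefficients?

We work with the vertex ordering 0 < 1 < 2 < 3 < 4 < 5. The simplices of K, each written with vertices in increasing order, are:

  0-simplices (6): [0], [1], [2], [3], [4], [5]
  1-simplices (12): [0,1], [0,2], [0,4], [1,2], [1,3], [1,4], [1,5], [2,4], [2,5], [3,4], [3,5], [4,5]
  2-simplices (6): [0,1,4], [0,2,4], [1,2,5], [1,3,4], [1,3,5], [2,4,5]

so the chain groups are C_0 ≅ Z^6, C_1 ≅ Z^12, C_2 ≅ Z^6.

∂_1: C_1 → C_0 maps an edge to its endpoints' difference, ∂[p,q] = q − p. For instance
  ∂[0,1] = [1] − [0].
This gives a 6×12 integer matrix of rank 5; reducing to Smith normal form yields diagonal entries (1,1,1,1,1).

Boundary ∂_2: C_2 → C_1 acts by ∂[p,q,r] = [q,r] − [p,r] + [p,q]. For instance
  ∂[1,3,5] = [3,5] − [1,5] + [1,3],
  ∂[0,2,4] = [2,4] − [0,4] + [0,2].
As a 12×6 matrix over Z this has rank 6, with invariant factors (1,1,1,1,1,1).

From H_k ≅ ker(∂_k) / im(∂_{k+1}) we obtain:

  H_0: rank C_0 − rank ∂_1 = 6 − 5 = 1, and the invariant factors of ∂_1 are all 1, so H_0 = Z.

H_0 = Z.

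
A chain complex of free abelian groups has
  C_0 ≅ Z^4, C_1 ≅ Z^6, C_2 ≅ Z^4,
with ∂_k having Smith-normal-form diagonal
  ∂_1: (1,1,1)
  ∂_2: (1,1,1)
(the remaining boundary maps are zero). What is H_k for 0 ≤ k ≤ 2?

H_0 ≅ Z,  H_1 = 0,  H_2 ≅ Z.

H_0: b_0 = 4 − 0 − 3 = 1; torsion from ∂_1 factors > 1: none. So H_0 ≅ Z.
H_1: b_1 = 6 − 3 − 3 = 0; torsion from ∂_2 factors > 1: none. So H_1 ≅ 0.
H_2: b_2 = 4 − 3 − 0 = 1; torsion from ∂_3 factors > 1: none. So H_2 ≅ Z.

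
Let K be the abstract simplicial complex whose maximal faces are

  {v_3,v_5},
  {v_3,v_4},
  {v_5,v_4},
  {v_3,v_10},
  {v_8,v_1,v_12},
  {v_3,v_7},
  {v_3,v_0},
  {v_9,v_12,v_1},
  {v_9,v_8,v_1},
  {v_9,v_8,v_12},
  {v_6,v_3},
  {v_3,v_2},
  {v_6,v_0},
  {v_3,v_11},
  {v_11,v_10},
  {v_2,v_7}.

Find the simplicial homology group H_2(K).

Take the total order v_0 < v_1 < v_2 < v_3 < v_4 < v_5 < v_6 < v_7 < v_8 < v_9 < v_10 < v_11 < v_12 on the vertex set. Then K (dimension 2) consists of the simplices:

  0-simplices (13): [v_0], [v_1], [v_2], [v_3], [v_4], [v_5], [v_6], [v_7], [v_8], [v_9], [v_10], [v_11], [v_12]
  1-simplices (18): (18 of them)
  2-simplices (4): [v_1,v_8,v_9], [v_1,v_8,v_12], [v_1,v_9,v_12], [v_8,v_9,v_12]

Hence C_0 ≅ Z^13, C_1 ≅ Z^18, C_2 ≅ Z^4.

∂_1: C_1 → C_0 sends each edge [p,q] (with p < q) to q − p. For instance
  ∂[v_10,v_11] = [v_11] − [v_10].
As a 13×18 matrix over Z this has rank 11, with invariant factors (1,1,1,1,1,1,1,1,1,1,1).

Boundary ∂_2: C_2 → C_1 sends each 2-simplex [p,q,r] to [q,r] − [p,r] + [p,q]. For instance
  ∂[v_1,v_9,v_12] = [v_9,v_12] − [v_1,v_12] + [v_1,v_9],
  ∂[v_1,v_8,v_9] = [v_8,v_9] − [v_1,v_9] + [v_1,v_8].
As a 18×4 matrix over Z this has rank 3, with invariant factors (1,1,1).

Computing H_k = (kernel of ∂_k) / (image of ∂_{k+1}):

  H_2: rank ker ∂_2 − rank ∂_3 = (4 − 3) − 0 = 1, and there is no ∂_3, so H_2 ≅ Z.

(K is a triangulation of the disjoint union of a wedge of 4 circles and the 2-sphere S^2.)

H_2 = Z.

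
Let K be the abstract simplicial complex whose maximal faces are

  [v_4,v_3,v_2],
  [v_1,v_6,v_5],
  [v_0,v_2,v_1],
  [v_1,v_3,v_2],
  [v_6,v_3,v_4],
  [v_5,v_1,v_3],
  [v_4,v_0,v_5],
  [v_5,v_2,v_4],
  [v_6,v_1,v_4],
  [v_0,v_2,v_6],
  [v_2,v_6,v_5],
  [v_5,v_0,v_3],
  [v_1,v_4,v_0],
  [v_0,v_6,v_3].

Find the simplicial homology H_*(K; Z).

Order the vertices as v_0 < v_1 < v_2 < v_3 < v_4 < v_5 < v_6. Listing each simplex with vertices in this order, K has dimension 2 with simplices:

  0-simplices (7): [v_0], [v_1], [v_2], [v_3], [v_4], [v_5], [v_6]
  1-simplices (21): (21 of them)
  2-simplices (14): (14 of them)

so the chain groups are C_0 ≅ Z^7, C_1 ≅ Z^21, C_2 ≅ Z^14.

Boundary ∂_1: C_1 → C_0 maps an edge to its endpoints' difference, ∂[p,q] = q − p.
As a 7×21 matrix over Z this has rank 6, with invariant factors (1,1,1,1,1,1).

The boundary map ∂_2: C_2 → C_1 sends each 2-simplex [p,q,r] to [q,r] − [p,r] + [p,q]. For instance
  ∂[v_0,v_1,v_2] = [v_1,v_2] − [v_0,v_2] + [v_0,v_1],
  ∂[v_0,v_3,v_5] = [v_3,v_5] − [v_0,v_5] + [v_0,v_3].
This gives a 21×14 integer matrix of rank 13; reducing to Smith normal form yields diagonal entries (1,1,1,1,1,1,1,1,1,1,1,1,1).

From H_k ≅ ker(∂_k) / im(∂_{k+1}) we obtain:

  H_0: rank C_0 − rank ∂_1 = 7 − 6 = 1, and the invariant factors of ∂_1 are all 1, so H_0 ≅ Z.
  H_1: rank ker ∂_1 − rank ∂_2 = (21 − 6) − 13 = 2, and the invariant factors of ∂_2 are all 1, so H_1 ≅ Z^2.
  H_2: rank ker ∂_2 − rank ∂_3 = (14 − 13) − 0 = 1, and there is no ∂_3, so H_2 ≅ Z.

H_0 = Z,  H_1 = Z^2,  H_2 = Z.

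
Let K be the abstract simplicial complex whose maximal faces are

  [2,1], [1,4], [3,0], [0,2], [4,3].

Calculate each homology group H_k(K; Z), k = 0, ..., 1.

H_0 ≅ Z,  H_1 ≅ Z.

We work with the vertex ordering 0 < 1 < 2 < 3 < 4. The simplices of K, each written with vertices in increasing order, are:

  0-simplices (5): [0], [1], [2], [3], [4]
  1-simplices (5): [0,2], [0,3], [1,2], [1,4], [3,4]

giving chain groups C_0 ≅ Z^5, C_1 ≅ Z^5.

The boundary map ∂_1: C_1 → C_0 sends each edge [p,q] (with p < q) to q − p. For instance
  ∂[0,2] = [2] − [0].
As a 5×5 matrix over Z this has rank 4, with invariant factors (1,1,1,1).

From H_k ≅ ker(∂_k) / im(∂_{k+1}) we obtain:

  H_0: rank C_0 − rank ∂_1 = 5 − 4 = 1, and the invariant factors of ∂_1 are all 1, so H_0 ≅ Z.
  H_1: rank ker ∂_1 − rank ∂_2 = (5 − 4) − 0 = 1, and there is no ∂_2, so H_1 ≅ Z.

As a check, the Euler characteristic is 5 − 5 = 0, which agrees with 1 − 1 = 0.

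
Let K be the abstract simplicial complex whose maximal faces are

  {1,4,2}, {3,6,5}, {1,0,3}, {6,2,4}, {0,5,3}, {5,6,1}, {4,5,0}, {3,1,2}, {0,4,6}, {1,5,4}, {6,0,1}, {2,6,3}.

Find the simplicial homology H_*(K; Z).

K has 7 vertices, 18 edges, 12 triangles.
rank ∂_0 = 0, rank ∂_1 = 6 ⇒ b_0 = 7 − 0 − 6 = 1; all invariant factors of ∂_1 are 1 so no torsion. So H_0 = Z.
rank ∂_1 = 6, rank ∂_2 = 12 ⇒ b_1 = 18 − 6 − 12 = 0; ∂_2 has invariant factor(s) [2] giving torsion. So H_1 = Z/2Z.
rank ∂_2 = 12, rank ∂_3 = 0 ⇒ b_2 = 12 − 12 − 0 = 0. So H_2 = 0.

H_0 ≅ Z,  H_1 ≅ Z/2Z,  H_2 = 0.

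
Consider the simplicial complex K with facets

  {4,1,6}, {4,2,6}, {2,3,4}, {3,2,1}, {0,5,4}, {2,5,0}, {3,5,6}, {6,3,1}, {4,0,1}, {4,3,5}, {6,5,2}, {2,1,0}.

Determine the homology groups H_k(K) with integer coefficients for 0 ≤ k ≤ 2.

Fix the vertex order 0 < 1 < 2 < 3 < 4 < 5 < 6 and write every simplex with vertices in increasing order. Then dim K = 2 and the simplices of K are:

  0-simplices (7): [0], [1], [2], [3], [4], [5], [6]
  1-simplices (18): [0,1], [0,2], [0,4], [0,5], [1,2], [1,3], [1,4], [1,6], [2,3], [2,4], [2,5], [2,6], [3,4], [3,5], [3,6], [4,5], [4,6], [5,6]
  2-simplices (12): [0,1,2], [0,1,4], [0,2,5], [0,4,5], [1,2,3], [1,3,6], [1,4,6], [2,3,4], [2,4,6], [2,5,6], [3,4,5], [3,5,6]

so the chain groups are C_0 ≅ Z^7, C_1 ≅ Z^18, C_2 ≅ Z^12.

The boundary map ∂_1: C_1 → C_0 maps an edge to its endpoints' difference, ∂[p,q] = q − p. For instance
  ∂[5,6] = [6] − [5].
The 7×18 boundary matrix has rank 6 and Smith normal form diag(1,1,1,1,1,1).

∂_2: C_2 → C_1 acts by ∂[p,q,r] = [q,r] − [p,r] + [p,q]. For instance
  ∂[0,1,2] = [1,2] − [0,2] + [0,1],
  ∂[0,1,4] = [1,4] − [0,4] + [0,1].
The resulting 18×12 matrix has rank 12, and its Smith normal form has invariant factors (1,1,1,1,1,1,1,1,1,1,1,2).

From H_k ≅ ker(∂_k) / im(∂_{k+1}) we obtain:

  H_0: rank C_0 − rank ∂_1 = 7 − 6 = 1, and the invariant factors of ∂_1 are all 1, so H_0 = Z.
  H_1: rank ker ∂_1 − rank ∂_2 = (18 − 6) − 12 = 0, and ∂_2 has invariant factor 2 > 1, so H_1 = Z/2Z.
  H_2: rank ker ∂_2 − rank ∂_3 = (12 − 12) − 0 = 0, and there is no ∂_3, so H_2 = 0.

(K is a triangulation of the real projective plane RP^2.)

H_0 = Z,  H_1 = Z/2Z,  H_2 = 0.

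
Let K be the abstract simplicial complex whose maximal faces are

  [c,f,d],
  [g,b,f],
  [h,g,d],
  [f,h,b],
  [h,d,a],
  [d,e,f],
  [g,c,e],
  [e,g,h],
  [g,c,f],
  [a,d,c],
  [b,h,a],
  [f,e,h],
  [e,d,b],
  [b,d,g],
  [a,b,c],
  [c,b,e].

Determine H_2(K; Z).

Order the vertices as a < b < c < d < e < f < g < h. Listing each simplex with vertices in this order, K has dimension 2 with simplices:

  0-simplices (8): a, b, c, d, e, f, g, h
  1-simplices (24): ab, ac, ad, ah, bc, bd, be, bf, bg, bh, cd, ce, cf, cg, de, df, dg, dh, ef, eg, eh, fg, fh, gh
  2-simplices (16): abc, abh, acd, adh, bce, bde, bdg, bfg, bfh, cdf, ceg, cfg, def, dgh, efh, egh

giving chain groups C_0 ≅ Z^8, C_1 ≅ Z^24, C_2 ≅ Z^16.

Boundary ∂_1: C_1 → C_0 is given by ∂[p,q] = [q] − [p]. For instance
  ∂dh = h − d.
The 8×24 boundary matrix has rank 7 and Smith normal form diag(1,1,1,1,1,1,1).

Boundary ∂_2: C_2 → C_1 sends each 2-simplex [p,q,r] to [q,r] − [p,r] + [p,q]. For instance
  ∂bdg = dg − bg + bd,
  ∂egh = gh − eh + eg.
The resulting 24×16 matrix has rank 15, and its Smith normal form has invariant factors (1,1,1,1,1,1,1,1,1,1,1,1,1,1,1).

Computing H_k = (kernel of ∂_k) / (image of ∂_{k+1}):

  H_2: rank ker ∂_2 − rank ∂_3 = (16 − 15) − 0 = 1, and there is no ∂_3, so H_2 = Z.

H_2 ≅ Z.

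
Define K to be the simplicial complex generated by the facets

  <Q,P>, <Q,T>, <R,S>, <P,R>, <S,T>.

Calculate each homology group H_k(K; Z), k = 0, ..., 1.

H_0 ≅ Z,  H_1 ≅ Z.

We work with the vertex ordering P < Q < R < S < T. The simplices of K, each written with vertices in increasing order, are:

  0-simplices (5): P, Q, R, S, T
  1-simplices (5): PQ, PR, QT, RS, ST

Hence C_0 ≅ Z^5, C_1 ≅ Z^5.

Boundary ∂_1: C_1 → C_0 maps an edge to its endpoints' difference, ∂[p,q] = q − p.
The 5×5 boundary matrix has rank 4 and Smith normal form diag(1,1,1,1).

Now H_k = ker ∂_k / im ∂_{k+1}, so:

  H_0: rank C_0 − rank ∂_1 = 5 − 4 = 1, and the invariant factors of ∂_1 are all 1, so H_0 = Z.
  H_1: rank ker ∂_1 − rank ∂_2 = (5 − 4) − 0 = 1, and there is no ∂_2, so H_1 = Z.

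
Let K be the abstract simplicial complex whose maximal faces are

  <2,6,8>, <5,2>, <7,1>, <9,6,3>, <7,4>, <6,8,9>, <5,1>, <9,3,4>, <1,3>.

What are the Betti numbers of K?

K has 9 vertices, 14 edges, 4 triangles.
rank ∂_0 = 0, rank ∂_1 = 8 ⇒ b_0 = 9 − 0 − 8 = 1; all invariant factors of ∂_1 are 1 so no torsion. So H_0 = Z.
rank ∂_1 = 8, rank ∂_2 = 4 ⇒ b_1 = 14 − 8 − 4 = 2; all invariant factors of ∂_2 are 1 so no torsion. So H_1 = Z^2.
rank ∂_2 = 4, rank ∂_3 = 0 ⇒ b_2 = 4 − 4 − 0 = 0. So H_2 = 0.

b_0 = 1, b_1 = 2, b_2 = 0.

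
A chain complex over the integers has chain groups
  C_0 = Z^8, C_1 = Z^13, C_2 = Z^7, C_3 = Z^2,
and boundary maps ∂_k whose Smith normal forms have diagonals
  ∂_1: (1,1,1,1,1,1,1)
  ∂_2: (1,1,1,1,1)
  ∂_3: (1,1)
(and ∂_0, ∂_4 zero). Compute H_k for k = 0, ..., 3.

H_0 ≅ Z,  H_1 ≅ Z,  H_2 = 0,  H_3 = 0.

H_0: b_0 = 8 − 0 − 7 = 1; torsion from ∂_1 factors > 1: none. So H_0 ≅ Z.
H_1: b_1 = 13 − 7 − 5 = 1; torsion from ∂_2 factors > 1: none. So H_1 ≅ Z.
H_2: b_2 = 7 − 5 − 2 = 0; torsion from ∂_3 factors > 1: none. So H_2 ≅ 0.
H_3: b_3 = 2 − 2 − 0 = 0; torsion from ∂_4 factors > 1: none. So H_3 ≅ 0.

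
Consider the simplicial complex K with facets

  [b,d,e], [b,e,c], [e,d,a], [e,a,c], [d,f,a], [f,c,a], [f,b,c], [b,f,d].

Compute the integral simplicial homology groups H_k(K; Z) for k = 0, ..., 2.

K has 6 vertices, 12 edges, 8 triangles.
rank ∂_0 = 0, rank ∂_1 = 5 ⇒ b_0 = 6 − 0 − 5 = 1; all invariant factors of ∂_1 are 1 so no torsion. So H_0 ≅ Z.
rank ∂_1 = 5, rank ∂_2 = 7 ⇒ b_1 = 12 − 5 − 7 = 0; all invariant factors of ∂_2 are 1 so no torsion. So H_1 ≅ 0.
rank ∂_2 = 7, rank ∂_3 = 0 ⇒ b_2 = 8 − 7 − 0 = 1. So H_2 ≅ Z.

H_0 ≅ Z,  H_1 = 0,  H_2 ≅ Z.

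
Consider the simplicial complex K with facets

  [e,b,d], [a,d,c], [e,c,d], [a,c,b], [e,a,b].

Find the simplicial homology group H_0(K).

We work with the vertex ordering a < b < c < d < e. The simplices of K, each written with vertices in increasing order, are:

  0-simplices (5): a, b, c, d, e
  1-simplices (10): ab, ac, ad, ae, bc, bd, be, cd, ce, de
  2-simplices (5): abc, abe, acd, bde, cde

Hence C_0 ≅ Z^5, C_1 ≅ Z^10, C_2 ≅ Z^5.

∂_1: C_1 → C_0 maps an edge to its endpoints' difference, ∂[p,q] = q − p.
As a 5×10 matrix over Z this has rank 4, with invariant factors (1,1,1,1).

The boundary map ∂_2: C_2 → C_1 acts by ∂[p,q,r] = [q,r] − [p,r] + [p,q]. For instance
  ∂bde = de − be + bd,
  ∂acd = cd − ad + ac.
The 10×5 boundary matrix has rank 5 and Smith normal form diag(1,1,1,1,1).

Now H_k = ker ∂_k / im ∂_{k+1}, so:

  H_0: rank C_0 − rank ∂_1 = 5 − 4 = 1, and the invariant factors of ∂_1 are all 1, so H_0 = Z.

(K is a triangulation of the Möbius band.)

H_0 = Z.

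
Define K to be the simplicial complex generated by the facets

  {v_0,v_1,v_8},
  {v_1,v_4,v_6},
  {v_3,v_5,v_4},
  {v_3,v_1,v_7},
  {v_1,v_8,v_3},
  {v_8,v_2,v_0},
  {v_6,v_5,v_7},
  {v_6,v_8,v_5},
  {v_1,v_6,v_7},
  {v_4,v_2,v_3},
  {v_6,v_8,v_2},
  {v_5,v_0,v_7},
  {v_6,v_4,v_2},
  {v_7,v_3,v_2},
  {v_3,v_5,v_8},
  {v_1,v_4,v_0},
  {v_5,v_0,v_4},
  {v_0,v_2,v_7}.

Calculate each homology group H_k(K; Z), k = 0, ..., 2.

H_0 = Z,  H_1 = Z^2,  H_2 = Z.

K has 9 vertices, 27 edges, 18 triangles.
rank ∂_0 = 0, rank ∂_1 = 8 ⇒ b_0 = 9 − 0 − 8 = 1; all invariant factors of ∂_1 are 1 so no torsion. So H_0 = Z.
rank ∂_1 = 8, rank ∂_2 = 17 ⇒ b_1 = 27 − 8 − 17 = 2; all invariant factors of ∂_2 are 1 so no torsion. So H_1 = Z^2.
rank ∂_2 = 17, rank ∂_3 = 0 ⇒ b_2 = 18 − 17 − 0 = 1. So H_2 = Z.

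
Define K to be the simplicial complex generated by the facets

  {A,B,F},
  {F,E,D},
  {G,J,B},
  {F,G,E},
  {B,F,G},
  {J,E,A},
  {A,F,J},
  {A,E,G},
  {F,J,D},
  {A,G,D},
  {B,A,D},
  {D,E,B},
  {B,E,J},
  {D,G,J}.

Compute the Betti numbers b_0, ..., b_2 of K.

We work with the vertex ordering A < B < D < E < F < G < J. The simplices of K, each written with vertices in increasing order, are:

  0-simplices (7): A, B, D, E, F, G, J
  1-simplices (21): AB, AD, AE, AF, AG, AJ, BD, BE, BF, BG, BJ, DE, DF, DG, DJ, EF, EG, EJ, FG, FJ, GJ
  2-simplices (14): ABD, ABF, ADG, AEG, AEJ, AFJ, BDE, BEJ, BFG, BGJ, DEF, DFJ, DGJ, EFG

giving chain groups C_0 ≅ Z^7, C_1 ≅ Z^21, C_2 ≅ Z^14.

∂_1: C_1 → C_0 maps an edge to its endpoints' difference, ∂[p,q] = q − p. For instance
  ∂BJ = J − B.
As a 7×21 matrix over Z this has rank 6, with invariant factors (1,1,1,1,1,1).

∂_2: C_2 → C_1 sends each 2-simplex [p,q,r] to [q,r] − [p,r] + [p,q]. For instance
  ∂AEG = EG − AG + AE,
  ∂BGJ = GJ − BJ + BG.
The resulting 21×14 matrix has rank 13, and its Smith normal form has invariant factors (1,1,1,1,1,1,1,1,1,1,1,1,1).

Computing H_k = (kernel of ∂_k) / (image of ∂_{k+1}):

  H_0: rank C_0 − rank ∂_1 = 7 − 6 = 1, and the invariant factors of ∂_1 are all 1, so H_0 = Z.
  H_1: rank ker ∂_1 − rank ∂_2 = (21 − 6) − 13 = 2, and the invariant factors of ∂_2 are all 1, so H_1 = Z^2.
  H_2: rank ker ∂_2 − rank ∂_3 = (14 − 13) − 0 = 1, and there is no ∂_3, so H_2 = Z.

As a check, the Euler characteristic is 7 − 21 + 14 = 0, which agrees with 1 − 2 + 1 = 0.

Hence the Betti numbers are b_0 = 1, b_1 = 2, b_2 = 1.

b_0 = 1, b_1 = 2, b_2 = 1.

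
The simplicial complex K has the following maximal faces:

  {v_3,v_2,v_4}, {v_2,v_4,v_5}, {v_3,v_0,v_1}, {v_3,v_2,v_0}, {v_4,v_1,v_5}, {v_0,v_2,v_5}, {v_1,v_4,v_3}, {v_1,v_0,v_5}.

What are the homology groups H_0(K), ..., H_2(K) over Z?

Order the vertices as v_0 < v_1 < v_2 < v_3 < v_4 < v_5. Listing each simplex with vertices in this order, K has dimension 2 with simplices:

  0-simplices (6): [v_0], [v_1], [v_2], [v_3], [v_4], [v_5]
  1-simplices (12): [v_0,v_1], [v_0,v_2], [v_0,v_3], [v_0,v_5], [v_1,v_3], [v_1,v_4], [v_1,v_5], [v_2,v_3], [v_2,v_4], [v_2,v_5], [v_3,v_4], [v_4,v_5]
  2-simplices (8): [v_0,v_1,v_3], [v_0,v_1,v_5], [v_0,v_2,v_3], [v_0,v_2,v_5], [v_1,v_3,v_4], [v_1,v_4,v_5], [v_2,v_3,v_4], [v_2,v_4,v_5]

so the chain groups are C_0 ≅ Z^6, C_1 ≅ Z^12, C_2 ≅ Z^8.

The boundary map ∂_1: C_1 → C_0 sends each edge [p,q] (with p < q) to q − p.
As a 6×12 matrix over Z this has rank 5, with invariant factors (1,1,1,1,1).

Boundary ∂_2: C_2 → C_1 sends each 2-simplex [p,q,r] to [q,r] − [p,r] + [p,q]. For instance
  ∂[v_0,v_2,v_3] = [v_2,v_3] − [v_0,v_3] + [v_0,v_2],
  ∂[v_0,v_1,v_3] = [v_1,v_3] − [v_0,v_3] + [v_0,v_1].
This gives a 12×8 integer matrix of rank 7; reducing to Smith normal form yields diagonal entries (1,1,1,1,1,1,1).

Now H_k = ker ∂_k / im ∂_{k+1}, so:

  H_0: rank C_0 − rank ∂_1 = 6 − 5 = 1, and the invariant factors of ∂_1 are all 1, so H_0 = Z.
  H_1: rank ker ∂_1 − rank ∂_2 = (12 − 5) − 7 = 0, and the invariant factors of ∂_2 are all 1, so H_1 = 0.
  H_2: rank ker ∂_2 − rank ∂_3 = (8 − 7) − 0 = 1, and there is no ∂_3, so H_2 = Z.

H_0 = Z,  H_1 = 0,  H_2 = Z.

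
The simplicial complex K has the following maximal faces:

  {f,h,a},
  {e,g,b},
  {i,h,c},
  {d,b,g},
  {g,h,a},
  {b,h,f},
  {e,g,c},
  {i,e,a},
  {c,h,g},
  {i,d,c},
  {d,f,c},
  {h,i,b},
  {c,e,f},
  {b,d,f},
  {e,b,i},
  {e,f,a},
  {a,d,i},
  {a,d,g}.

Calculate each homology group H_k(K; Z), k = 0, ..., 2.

H_0 = Z,  H_1 = Z^2,  H_2 = Z.

Fix the vertex order a < b < c < d < e < f < g < h < i and write every simplex with vertices in increasing order. Then dim K = 2 and the simplices of K are:

  0-simplices (9): a, b, c, d, e, f, g, h, i
  1-simplices (27): ad, ae, af, ag, ah, ai, bd, be, bf, bg, bh, bi, cd, ce, cf, cg, ch, ci, df, dg, di, ef, eg, ei, fh, gh, hi
  2-simplices (18): adg, adi, aef, aei, afh, agh, bdf, bdg, beg, bei, bfh, bhi, cdf, cdi, cef, ceg, cgh, chi

giving chain groups C_0 ≅ Z^9, C_1 ≅ Z^27, C_2 ≅ Z^18.

The boundary map ∂_1: C_1 → C_0 sends each edge [p,q] (with p < q) to q − p.
As a 9×27 matrix over Z this has rank 8, with invariant factors (1,1,1,1,1,1,1,1).

Boundary ∂_2: C_2 → C_1 maps a triangle to the signed sum of its edges. For instance
  ∂beg = eg − bg + be,
  ∂cdf = df − cf + cd.
This gives a 27×18 integer matrix of rank 17; reducing to Smith normal form yields diagonal entries (1,1,1,1,1,1,1,1,1,1,1,1,1,1,1,1,1).

Now H_k = ker ∂_k / im ∂_{k+1}, so:

  H_0: rank C_0 − rank ∂_1 = 9 − 8 = 1, and the invariant factors of ∂_1 are all 1, so H_0 ≅ Z.
  H_1: rank ker ∂_1 − rank ∂_2 = (27 − 8) − 17 = 2, and the invariant factors of ∂_2 are all 1, so H_1 ≅ Z^2.
  H_2: rank ker ∂_2 − rank ∂_3 = (18 − 17) − 0 = 1, and there is no ∂_3, so H_2 ≅ Z.

As a check, the Euler characteristic is 9 − 27 + 18 = 0, which agrees with 1 − 2 + 1 = 0.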